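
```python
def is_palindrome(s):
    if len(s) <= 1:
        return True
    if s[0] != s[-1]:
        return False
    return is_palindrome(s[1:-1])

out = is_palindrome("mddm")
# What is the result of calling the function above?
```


is_palindrome("mddm")
"mddm": s[0]='m' == s[-1]='m' -> is_palindrome("dd")
"dd": s[0]='d' == s[-1]='d' -> is_palindrome("")
"": len <= 1 -> True
= True


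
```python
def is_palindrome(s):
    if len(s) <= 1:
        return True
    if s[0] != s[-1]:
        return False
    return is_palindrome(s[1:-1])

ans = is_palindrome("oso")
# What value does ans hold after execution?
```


is_palindrome("oso")
"oso": s[0]='o' == s[-1]='o' -> is_palindrome("s")
"s": len <= 1 -> True
= True


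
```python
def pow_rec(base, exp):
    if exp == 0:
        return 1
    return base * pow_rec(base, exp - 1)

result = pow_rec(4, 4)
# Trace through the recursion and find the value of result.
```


pow_rec(4, 4)
= 4 * pow_rec(4, 3)
= 4 * 4 * pow_rec(4, 2)
= 4 * 4 * 4 * pow_rec(4, 1)
= 4 * 4 * 4 * 4 * pow_rec(4, 0)
= 4 * 4 * 4 * 4 * 1
= 256


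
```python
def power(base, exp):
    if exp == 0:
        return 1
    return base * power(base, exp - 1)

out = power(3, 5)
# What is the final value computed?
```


power(3, 5)
= 3 * power(3, 4)
= 3 * 3 * power(3, 3)
= 3 * 3 * 3 * power(3, 2)
= 3 * 3 * 3 * 3 * power(3, 1)
= 3 * 3 * 3 * 3 * 3 * power(3, 0)
= 3 * 3 * 3 * 3 * 3 * 1
= 243


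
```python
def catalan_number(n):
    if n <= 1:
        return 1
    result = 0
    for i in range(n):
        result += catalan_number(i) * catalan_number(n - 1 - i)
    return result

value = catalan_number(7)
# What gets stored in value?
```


catalan_number(7)
= sum of catalan_number(i) * catalan_number(7-1-i) for i in 0..6
First compute sub-values bottom-up:
  catalan_number(0) = 1, catalan_number(1) = 1
  catalan_number(2) = 1*1 + 1*1 = 2
  catalan_number(3) = 1*2 + 1*1 + 2*1 = 5
  catalan_number(4) = 1*5 + 1*2 + 2*1 + 5*1 = 14
  catalan_number(5) = 1*14 + 1*5 + 2*2 + 5*1 + 14*1 = 42
  catalan_number(6) = 1*42 + 1*14 + 2*5 + 5*2 + 14*1 + 42*1 = 132
Now catalan_number(7):
  catalan_number(0)*catalan_number(6) = 1*132 = 132
  catalan_number(1)*catalan_number(5) = 1*42 = 42
  catalan_number(2)*catalan_number(4) = 2*14 = 28
  catalan_number(3)*catalan_number(3) = 5*5 = 25
  catalan_number(4)*catalan_number(2) = 14*2 = 28
  catalan_number(5)*catalan_number(1) = 42*1 = 42
  catalan_number(6)*catalan_number(0) = 132*1 = 132
= 132 + 42 + 28 + 25 + 28 + 42 + 132
= 429


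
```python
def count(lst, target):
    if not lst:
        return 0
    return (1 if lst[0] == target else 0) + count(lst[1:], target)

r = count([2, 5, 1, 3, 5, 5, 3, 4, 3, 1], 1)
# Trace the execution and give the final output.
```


count([2, 5, 1, 3, 5, 5, 3, 4, 3, 1], 1)
lst[0]=2 != 1: 0 + count([5, 1, 3, 5, 5, 3, 4, 3, 1], 1)
lst[0]=5 != 1: 0 + count([1, 3, 5, 5, 3, 4, 3, 1], 1)
lst[0]=1 == 1: 1 + count([3, 5, 5, 3, 4, 3, 1], 1)
lst[0]=3 != 1: 0 + count([5, 5, 3, 4, 3, 1], 1)
lst[0]=5 != 1: 0 + count([5, 3, 4, 3, 1], 1)
lst[0]=5 != 1: 0 + count([3, 4, 3, 1], 1)
lst[0]=3 != 1: 0 + count([4, 3, 1], 1)
lst[0]=4 != 1: 0 + count([3, 1], 1)
lst[0]=3 != 1: 0 + count([1], 1)
lst[0]=1 == 1: 1 + count([], 1)
= 2


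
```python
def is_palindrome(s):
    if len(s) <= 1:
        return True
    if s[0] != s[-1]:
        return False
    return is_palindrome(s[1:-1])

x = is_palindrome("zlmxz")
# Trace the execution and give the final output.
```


is_palindrome("zlmxz")
"zlmxz": s[0]='z' == s[-1]='z' -> is_palindrome("lmx")
"lmx": s[0]='l' != s[-1]='x' -> False
= False


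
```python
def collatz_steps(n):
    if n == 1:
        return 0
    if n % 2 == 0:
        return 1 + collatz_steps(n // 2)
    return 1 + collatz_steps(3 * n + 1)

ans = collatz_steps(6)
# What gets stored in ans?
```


collatz_steps(6)
6 is even -> collatz_steps(3)
3 is odd -> 3*3+1 = 10 -> collatz_steps(10)
10 is even -> collatz_steps(5)
5 is odd -> 3*5+1 = 16 -> collatz_steps(16)
16 is even -> collatz_steps(8)
8 is even -> collatz_steps(4)
4 is even -> collatz_steps(2)
2 is even -> collatz_steps(1)
Reached 1 after 8 steps
= 8


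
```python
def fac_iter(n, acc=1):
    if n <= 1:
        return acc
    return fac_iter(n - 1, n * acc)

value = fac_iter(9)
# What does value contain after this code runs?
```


fac_iter(9, 1)
= fac_iter(8, 9 * 1) = fac_iter(8, 9)
= fac_iter(7, 8 * 9) = fac_iter(7, 72)
= fac_iter(6, 7 * 72) = fac_iter(6, 504)
= fac_iter(5, 6 * 504) = fac_iter(5, 3024)
= fac_iter(4, 5 * 3024) = fac_iter(4, 15120)
= fac_iter(3, 4 * 15120) = fac_iter(3, 60480)
= fac_iter(2, 3 * 60480) = fac_iter(2, 181440)
= fac_iter(1, 2 * 181440) = fac_iter(1, 362880)
n <= 1, return acc = 362880


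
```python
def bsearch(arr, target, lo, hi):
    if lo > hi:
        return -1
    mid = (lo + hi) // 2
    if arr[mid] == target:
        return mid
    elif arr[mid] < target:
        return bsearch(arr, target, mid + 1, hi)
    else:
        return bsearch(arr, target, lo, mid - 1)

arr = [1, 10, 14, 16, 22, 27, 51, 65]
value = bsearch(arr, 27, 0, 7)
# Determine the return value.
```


bsearch(arr, 27, 0, 7)
lo=0, hi=7, mid=3, arr[mid]=16
16 < 27, search right half
lo=4, hi=7, mid=5, arr[mid]=27
arr[5] == 27, found at index 5
= 5


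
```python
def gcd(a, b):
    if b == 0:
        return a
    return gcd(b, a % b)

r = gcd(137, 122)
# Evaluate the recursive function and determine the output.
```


gcd(137, 122)
= gcd(122, 137 % 122) = gcd(122, 15)
= gcd(15, 122 % 15) = gcd(15, 2)
= gcd(2, 15 % 2) = gcd(2, 1)
= gcd(1, 2 % 1) = gcd(1, 0)
b == 0, return a = 1


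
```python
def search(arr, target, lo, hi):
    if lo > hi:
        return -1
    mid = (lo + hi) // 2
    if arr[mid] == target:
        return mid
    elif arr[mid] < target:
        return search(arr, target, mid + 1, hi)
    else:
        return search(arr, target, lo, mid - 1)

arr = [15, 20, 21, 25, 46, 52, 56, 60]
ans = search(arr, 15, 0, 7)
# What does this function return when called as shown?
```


search(arr, 15, 0, 7)
lo=0, hi=7, mid=3, arr[mid]=25
25 > 15, search left half
lo=0, hi=2, mid=1, arr[mid]=20
20 > 15, search left half
lo=0, hi=0, mid=0, arr[mid]=15
arr[0] == 15, found at index 0
= 0


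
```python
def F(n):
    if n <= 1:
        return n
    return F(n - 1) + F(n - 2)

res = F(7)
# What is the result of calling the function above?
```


F(7)
= F(6) + F(5)
= (F(5) + F(4)) + F(5)
Computing bottom-up: F(0)=0, F(1)=1, F(2)=1, F(3)=2, F(4)=3, F(5)=5, F(6)=8, F(7)=13
= 13


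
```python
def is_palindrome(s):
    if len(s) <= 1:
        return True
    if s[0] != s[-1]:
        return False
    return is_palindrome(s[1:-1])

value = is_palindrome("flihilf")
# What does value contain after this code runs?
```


is_palindrome("flihilf")
"flihilf": s[0]='f' == s[-1]='f' -> is_palindrome("lihil")
"lihil": s[0]='l' == s[-1]='l' -> is_palindrome("ihi")
"ihi": s[0]='i' == s[-1]='i' -> is_palindrome("h")
"h": len <= 1 -> True
= True


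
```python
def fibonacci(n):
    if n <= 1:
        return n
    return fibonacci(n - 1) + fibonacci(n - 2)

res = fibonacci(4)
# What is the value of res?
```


fibonacci(4)
= fibonacci(3) + fibonacci(2)
= (fibonacci(2) + fibonacci(1)) + fibonacci(2)
Computing bottom-up: fibonacci(0)=0, fibonacci(1)=1, fibonacci(2)=1, fibonacci(3)=2, fibonacci(4)=3
= 3


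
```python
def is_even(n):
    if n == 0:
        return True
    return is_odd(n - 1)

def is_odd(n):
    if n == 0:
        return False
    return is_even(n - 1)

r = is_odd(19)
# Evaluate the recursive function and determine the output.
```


is_odd(19)
= is_even(18)
= is_odd(17)
= is_even(16)
= is_odd(15)
= is_even(14)
= is_odd(13)
= is_even(12)
= is_odd(11)
= is_even(10)
= is_odd(9)
= is_even(8)
= is_odd(7)
= is_even(6)
= is_odd(5)
= is_even(4)
= is_odd(3)
= is_even(2)
= is_odd(1)
= is_even(0)
n == 0: return True
= True


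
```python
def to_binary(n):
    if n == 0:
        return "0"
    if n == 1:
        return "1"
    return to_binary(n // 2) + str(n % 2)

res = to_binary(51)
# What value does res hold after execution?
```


to_binary(51)
= to_binary(25) + "1"
= to_binary(12) + "1" + "1"
= to_binary(6) + "0" + "1" + "1"
= to_binary(3) + "0" + "0" + "1" + "1"
= to_binary(1) + "1" + "0" + "0" + "1" + "1"
= "1" + "1" + "0" + "0" + "1" + "1"
= "110011"


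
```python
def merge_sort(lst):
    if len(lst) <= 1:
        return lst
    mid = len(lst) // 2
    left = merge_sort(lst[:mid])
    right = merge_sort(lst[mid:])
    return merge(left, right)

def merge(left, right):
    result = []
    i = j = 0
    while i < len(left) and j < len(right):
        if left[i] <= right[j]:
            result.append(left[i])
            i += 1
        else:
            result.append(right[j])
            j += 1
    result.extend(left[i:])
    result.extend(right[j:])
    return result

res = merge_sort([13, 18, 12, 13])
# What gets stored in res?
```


merge_sort([13, 18, 12, 13])
Split into [13, 18] and [12, 13]
Left sorted: [13, 18]
Right sorted: [12, 13]
Merge [13, 18] and [12, 13]
= [12, 13, 13, 18]


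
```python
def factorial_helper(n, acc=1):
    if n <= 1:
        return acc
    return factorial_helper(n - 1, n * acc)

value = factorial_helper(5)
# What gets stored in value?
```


factorial_helper(5, 1)
= factorial_helper(4, 5 * 1) = factorial_helper(4, 5)
= factorial_helper(3, 4 * 5) = factorial_helper(3, 20)
= factorial_helper(2, 3 * 20) = factorial_helper(2, 60)
= factorial_helper(1, 2 * 60) = factorial_helper(1, 120)
n <= 1, return acc = 120


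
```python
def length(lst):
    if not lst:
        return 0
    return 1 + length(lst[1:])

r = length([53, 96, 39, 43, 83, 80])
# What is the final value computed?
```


length([53, 96, 39, 43, 83, 80])
= 1 + length([96, 39, 43, 83, 80])
= 1 + 1 + length([39, 43, 83, 80])
= 1 + 1 + 1 + length([43, 83, 80])
= 1 + 1 + 1 + 1 + length([83, 80])
= 1 + 1 + 1 + 1 + 1 + length([80])
= 1 + 1 + 1 + 1 + 1 + 1 + length([])
= 1 + 1 + 1 + 1 + 1 + 1 + 0
= 6


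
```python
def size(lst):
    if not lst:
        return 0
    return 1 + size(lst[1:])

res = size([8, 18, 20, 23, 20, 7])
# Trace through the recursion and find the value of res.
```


size([8, 18, 20, 23, 20, 7])
= 1 + size([18, 20, 23, 20, 7])
= 1 + 1 + size([20, 23, 20, 7])
= 1 + 1 + 1 + size([23, 20, 7])
= 1 + 1 + 1 + 1 + size([20, 7])
= 1 + 1 + 1 + 1 + 1 + size([7])
= 1 + 1 + 1 + 1 + 1 + 1 + size([])
= 1 + 1 + 1 + 1 + 1 + 1 + 0
= 6


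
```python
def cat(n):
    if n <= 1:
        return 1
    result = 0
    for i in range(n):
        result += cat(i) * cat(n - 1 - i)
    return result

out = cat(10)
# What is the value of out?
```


cat(10)
= sum of cat(i) * cat(10-1-i) for i in 0..9
First compute sub-values bottom-up:
  cat(0) = 1, cat(1) = 1
  cat(2) = 1*1 + 1*1 = 2
  cat(3) = 1*2 + 1*1 + 2*1 = 5
  cat(4) = 1*5 + 1*2 + 2*1 + 5*1 = 14
  cat(5) = 1*14 + 1*5 + 2*2 + 5*1 + 14*1 = 42
  cat(6) = 1*42 + 1*14 + 2*5 + 5*2 + 14*1 + 42*1 = 132
  cat(7) = 1*132 + 1*42 + 2*14 + 5*5 + 14*2 + 42*1 + 132*1 = 429
  cat(8) = 1*429 + 1*132 + 2*42 + 5*14 + 14*5 + 42*2 + 132*1 + 429*1 = 1430
  cat(9) = 1*1430 + 1*429 + 2*132 + 5*42 + 14*14 + 42*5 + 132*2 + 429*1 + 1430*1 = 4862
Now cat(10):
  cat(0)*cat(9) = 1*4862 = 4862
  cat(1)*cat(8) = 1*1430 = 1430
  cat(2)*cat(7) = 2*429 = 858
  cat(3)*cat(6) = 5*132 = 660
  cat(4)*cat(5) = 14*42 = 588
  cat(5)*cat(4) = 42*14 = 588
  cat(6)*cat(3) = 132*5 = 660
  cat(7)*cat(2) = 429*2 = 858
  cat(8)*cat(1) = 1430*1 = 1430
  cat(9)*cat(0) = 4862*1 = 4862
= 4862 + 1430 + 858 + 660 + 588 + 588 + 660 + 858 + 1430 + 4862
= 16796


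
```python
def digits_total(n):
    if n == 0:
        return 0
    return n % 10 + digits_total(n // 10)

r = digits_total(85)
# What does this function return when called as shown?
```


digits_total(85)
= 5 + digits_total(8)
= 5 + 8 + digits_total(0)
= 5 + 8 + 0
= 13


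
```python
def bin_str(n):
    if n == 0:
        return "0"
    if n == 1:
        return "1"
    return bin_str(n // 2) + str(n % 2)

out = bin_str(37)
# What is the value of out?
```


bin_str(37)
= bin_str(18) + "1"
= bin_str(9) + "0" + "1"
= bin_str(4) + "1" + "0" + "1"
= bin_str(2) + "0" + "1" + "0" + "1"
= bin_str(1) + "0" + "0" + "1" + "0" + "1"
= "1" + "0" + "0" + "1" + "0" + "1"
= "100101"


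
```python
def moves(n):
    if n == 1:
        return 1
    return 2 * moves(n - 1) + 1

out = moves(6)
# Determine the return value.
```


moves(6)
= 2 * moves(5) + 1
= 2 * (2 * moves(4) + 1) + 1
= 2 * (2 * (2 * moves(3) + 1) + 1) + 1
= 2 * (2 * (2 * (2 * moves(2) + 1) + 1) + 1) + 1
= 2 * (2 * (2 * (2 * (2 * moves(1) + 1) + 1) + 1) + 1) + 1
Now compute bottom-up:
moves(1) = 1
moves(2) = 2 * 1 + 1 = 3
moves(3) = 2 * 3 + 1 = 7
moves(4) = 2 * 7 + 1 = 15
moves(5) = 2 * 15 + 1 = 31
moves(6) = 2 * 31 + 1 = 63
= 63


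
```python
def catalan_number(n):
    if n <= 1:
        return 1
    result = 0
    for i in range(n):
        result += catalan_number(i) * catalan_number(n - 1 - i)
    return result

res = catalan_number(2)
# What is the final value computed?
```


catalan_number(2)
= sum of catalan_number(i) * catalan_number(2-1-i) for i in 0..1
  catalan_number(0)*catalan_number(1) = 1*1 = 1
  catalan_number(1)*catalan_number(0) = 1*1 = 1
= 1 + 1
= 2


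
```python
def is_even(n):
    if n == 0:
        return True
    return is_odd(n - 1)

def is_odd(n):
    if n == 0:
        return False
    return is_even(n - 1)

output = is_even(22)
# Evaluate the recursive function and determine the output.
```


is_even(22)
= is_odd(21)
= is_even(20)
= is_odd(19)
= is_even(18)
= is_odd(17)
= is_even(16)
= is_odd(15)
= is_even(14)
= is_odd(13)
= is_even(12)
= is_odd(11)
= is_even(10)
= is_odd(9)
= is_even(8)
= is_odd(7)
= is_even(6)
= is_odd(5)
= is_even(4)
= is_odd(3)
= is_even(2)
= is_odd(1)
= is_even(0)
n == 0: return True
= True


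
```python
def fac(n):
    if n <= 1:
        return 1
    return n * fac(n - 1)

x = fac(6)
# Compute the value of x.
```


fac(6)
= 6 * fac(5)
= 6 * 5 * fac(4)
= 6 * 5 * 4 * fac(3)
= 6 * 5 * 4 * 3 * fac(2)
= 6 * 5 * 4 * 3 * 2 * fac(1)
= 6 * 5 * 4 * 3 * 2 * 1
= 720


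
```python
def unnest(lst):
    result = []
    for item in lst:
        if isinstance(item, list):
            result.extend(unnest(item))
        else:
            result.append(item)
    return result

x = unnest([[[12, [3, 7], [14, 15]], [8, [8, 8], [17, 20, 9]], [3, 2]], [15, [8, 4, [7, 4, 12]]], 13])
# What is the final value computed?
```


unnest([[[12, [3, 7], [14, 15]], [8, [8, 8], [17, 20, 9]], [3, 2]], [15, [8, 4, [7, 4, 12]]], 13])
Processing each element:
  [[12, [3, 7], [14, 15]], [8, [8, 8], [17, 20, 9]], [3, 2]] is a list -> unnest recursively -> [12, 3, 7, 14, 15, 8, 8, 8, 17, 20, 9, 3, 2]
  [15, [8, 4, [7, 4, 12]]] is a list -> unnest recursively -> [15, 8, 4, 7, 4, 12]
  13 is not a list -> append 13
= [12, 3, 7, 14, 15, 8, 8, 8, 17, 20, 9, 3, 2, 15, 8, 4, 7, 4, 12, 13]


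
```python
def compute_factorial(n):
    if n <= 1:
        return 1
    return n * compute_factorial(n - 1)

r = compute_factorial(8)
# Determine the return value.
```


compute_factorial(8)
= 8 * compute_factorial(7)
= 8 * 7 * compute_factorial(6)
= 8 * 7 * 6 * compute_factorial(5)
= 8 * 7 * 6 * 5 * compute_factorial(4)
= 8 * 7 * 6 * 5 * 4 * compute_factorial(3)
= 8 * 7 * 6 * 5 * 4 * 3 * compute_factorial(2)
= 8 * 7 * 6 * 5 * 4 * 3 * 2 * compute_factorial(1)
= 8 * 7 * 6 * 5 * 4 * 3 * 2 * 1
= 40320


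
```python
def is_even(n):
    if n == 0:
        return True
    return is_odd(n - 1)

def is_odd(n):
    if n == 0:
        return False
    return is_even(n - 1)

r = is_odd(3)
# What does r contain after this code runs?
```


is_odd(3)
= is_even(2)
= is_odd(1)
= is_even(0)
n == 0: return True
= True


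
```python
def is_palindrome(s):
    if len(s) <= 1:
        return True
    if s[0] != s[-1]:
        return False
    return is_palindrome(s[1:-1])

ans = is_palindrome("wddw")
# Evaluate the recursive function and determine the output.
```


is_palindrome("wddw")
"wddw": s[0]='w' == s[-1]='w' -> is_palindrome("dd")
"dd": s[0]='d' == s[-1]='d' -> is_palindrome("")
"": len <= 1 -> True
= True


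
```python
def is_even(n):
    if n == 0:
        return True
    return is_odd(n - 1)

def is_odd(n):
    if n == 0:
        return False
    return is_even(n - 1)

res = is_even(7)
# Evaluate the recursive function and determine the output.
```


is_even(7)
= is_odd(6)
= is_even(5)
= is_odd(4)
= is_even(3)
= is_odd(2)
= is_even(1)
= is_odd(0)
n == 0: return False
= False


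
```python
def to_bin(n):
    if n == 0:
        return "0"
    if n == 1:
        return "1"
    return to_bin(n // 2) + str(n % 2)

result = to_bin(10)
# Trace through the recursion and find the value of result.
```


to_bin(10)
= to_bin(5) + "0"
= to_bin(2) + "1" + "0"
= to_bin(1) + "0" + "1" + "0"
= "1" + "0" + "1" + "0"
= "1010"


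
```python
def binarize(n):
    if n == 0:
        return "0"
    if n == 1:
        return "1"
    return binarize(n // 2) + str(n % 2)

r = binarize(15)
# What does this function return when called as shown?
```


binarize(15)
= binarize(7) + "1"
= binarize(3) + "1" + "1"
= binarize(1) + "1" + "1" + "1"
= "1" + "1" + "1" + "1"
= "1111"


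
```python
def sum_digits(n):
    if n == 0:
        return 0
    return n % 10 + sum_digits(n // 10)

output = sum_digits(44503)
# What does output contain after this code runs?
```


sum_digits(44503)
= 3 + sum_digits(4450)
= 3 + 0 + sum_digits(445)
= 3 + 0 + 5 + sum_digits(44)
= 3 + 0 + 5 + 4 + sum_digits(4)
= 3 + 0 + 5 + 4 + 4 + sum_digits(0)
= 3 + 0 + 5 + 4 + 4 + 0
= 16


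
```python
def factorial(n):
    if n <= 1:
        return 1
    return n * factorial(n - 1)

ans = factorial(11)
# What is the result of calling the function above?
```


factorial(11)
= 11 * factorial(10)
= 11 * 10 * factorial(9)
= 11 * 10 * 9 * factorial(8)
= 11 * 10 * 9 * 8 * factorial(7)
= 11 * 10 * 9 * 8 * 7 * factorial(6)
= 11 * 10 * 9 * 8 * 7 * 6 * factorial(5)
= 11 * 10 * 9 * 8 * 7 * 6 * 5 * factorial(4)
= 11 * 10 * 9 * 8 * 7 * 6 * 5 * 4 * factorial(3)
= 11 * 10 * 9 * 8 * 7 * 6 * 5 * 4 * 3 * factorial(2)
= 11 * 10 * 9 * 8 * 7 * 6 * 5 * 4 * 3 * 2 * factorial(1)
= 11 * 10 * 9 * 8 * 7 * 6 * 5 * 4 * 3 * 2 * 1
= 39916800


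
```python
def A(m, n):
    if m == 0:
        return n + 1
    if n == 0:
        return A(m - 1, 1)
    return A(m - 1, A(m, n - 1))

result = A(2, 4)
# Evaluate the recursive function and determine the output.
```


A(2, 4)
= A(1, A(2, 3))
First compute A(2, 3) = 9
= A(1, 9)
= 11


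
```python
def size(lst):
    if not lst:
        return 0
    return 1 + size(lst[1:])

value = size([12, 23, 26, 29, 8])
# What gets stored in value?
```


size([12, 23, 26, 29, 8])
= 1 + size([23, 26, 29, 8])
= 1 + 1 + size([26, 29, 8])
= 1 + 1 + 1 + size([29, 8])
= 1 + 1 + 1 + 1 + size([8])
= 1 + 1 + 1 + 1 + 1 + size([])
= 1 + 1 + 1 + 1 + 1 + 0
= 5


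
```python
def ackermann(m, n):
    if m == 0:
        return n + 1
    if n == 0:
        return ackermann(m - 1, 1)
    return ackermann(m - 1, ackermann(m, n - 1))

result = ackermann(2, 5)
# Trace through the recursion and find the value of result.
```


ackermann(2, 5)
= ackermann(1, ackermann(2, 4))
First compute ackermann(2, 4) = 11
= ackermann(1, 11)
= 13


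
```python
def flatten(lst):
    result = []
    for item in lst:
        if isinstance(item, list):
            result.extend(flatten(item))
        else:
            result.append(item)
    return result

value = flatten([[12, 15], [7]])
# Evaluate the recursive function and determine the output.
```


flatten([[12, 15], [7]])
Processing each element:
  [12, 15] is a list -> flatten recursively -> [12, 15]
  [7] is a list -> flatten recursively -> [7]
= [12, 15, 7]


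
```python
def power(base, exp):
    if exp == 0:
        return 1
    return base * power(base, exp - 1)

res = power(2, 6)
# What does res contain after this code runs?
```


power(2, 6)
= 2 * power(2, 5)
= 2 * 2 * power(2, 4)
= 2 * 2 * 2 * power(2, 3)
= 2 * 2 * 2 * 2 * power(2, 2)
= 2 * 2 * 2 * 2 * 2 * power(2, 1)
= 2 * 2 * 2 * 2 * 2 * 2 * power(2, 0)
= 2 * 2 * 2 * 2 * 2 * 2 * 1
= 64


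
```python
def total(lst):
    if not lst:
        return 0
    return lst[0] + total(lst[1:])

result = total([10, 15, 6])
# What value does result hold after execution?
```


total([10, 15, 6])
= 10 + total([15, 6])
= 10 + 15 + total([6])
= 10 + 15 + 6 + total([])
= 10 + 15 + 6 + 0
= 31


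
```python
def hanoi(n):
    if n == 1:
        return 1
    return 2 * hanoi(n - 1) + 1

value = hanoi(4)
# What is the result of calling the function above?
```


hanoi(4)
= 2 * hanoi(3) + 1
= 2 * (2 * hanoi(2) + 1) + 1
= 2 * (2 * (2 * hanoi(1) + 1) + 1) + 1
Now compute bottom-up:
hanoi(1) = 1
hanoi(2) = 2 * 1 + 1 = 3
hanoi(3) = 2 * 3 + 1 = 7
hanoi(4) = 2 * 7 + 1 = 15
= 15


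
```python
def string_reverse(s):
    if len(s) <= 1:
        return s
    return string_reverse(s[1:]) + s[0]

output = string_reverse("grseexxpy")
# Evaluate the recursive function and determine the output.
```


string_reverse("grseexxpy")
= string_reverse("rseexxpy") + "g"
= string_reverse("seexxpy") + "r" + "g"
= string_reverse("eexxpy") + "s" + "r" + "g"
= string_reverse("exxpy") + "e" + "s" + "r" + "g"
= string_reverse("xxpy") + "e" + "e" + "s" + "r" + "g"
= string_reverse("xpy") + "x" + "e" + "e" + "s" + "r" + "g"
= string_reverse("py") + "x" + "x" + "e" + "e" + "s" + "r" + "g"
= string_reverse("y") + "p" + "x" + "x" + "e" + "e" + "s" + "r" + "g"
= "y" + "p" + "x" + "x" + "e" + "e" + "s" + "r" + "g"
= "ypxxeesrg"


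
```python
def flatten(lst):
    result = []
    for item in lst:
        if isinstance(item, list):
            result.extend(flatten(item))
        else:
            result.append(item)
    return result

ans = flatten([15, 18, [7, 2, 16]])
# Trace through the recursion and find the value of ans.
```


flatten([15, 18, [7, 2, 16]])
Processing each element:
  15 is not a list -> append 15
  18 is not a list -> append 18
  [7, 2, 16] is a list -> flatten recursively -> [7, 2, 16]
= [15, 18, 7, 2, 16]


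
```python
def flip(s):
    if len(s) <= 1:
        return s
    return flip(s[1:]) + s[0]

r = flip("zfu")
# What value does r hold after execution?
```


flip("zfu")
= flip("fu") + "z"
= flip("u") + "f" + "z"
= "u" + "f" + "z"
= "ufz"


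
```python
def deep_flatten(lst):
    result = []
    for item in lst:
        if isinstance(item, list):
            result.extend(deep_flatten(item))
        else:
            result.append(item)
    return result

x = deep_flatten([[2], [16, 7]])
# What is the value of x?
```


deep_flatten([[2], [16, 7]])
Processing each element:
  [2] is a list -> deep_flatten recursively -> [2]
  [16, 7] is a list -> deep_flatten recursively -> [16, 7]
= [2, 16, 7]


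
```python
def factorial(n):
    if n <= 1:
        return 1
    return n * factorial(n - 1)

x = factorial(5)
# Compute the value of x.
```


factorial(5)
= 5 * factorial(4)
= 5 * 4 * factorial(3)
= 5 * 4 * 3 * factorial(2)
= 5 * 4 * 3 * 2 * factorial(1)
= 5 * 4 * 3 * 2 * 1
= 120


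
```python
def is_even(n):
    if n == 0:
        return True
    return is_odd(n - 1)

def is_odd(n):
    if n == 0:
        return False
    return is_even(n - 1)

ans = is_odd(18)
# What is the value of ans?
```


is_odd(18)
= is_even(17)
= is_odd(16)
= is_even(15)
= is_odd(14)
= is_even(13)
= is_odd(12)
= is_even(11)
= is_odd(10)
= is_even(9)
= is_odd(8)
= is_even(7)
= is_odd(6)
= is_even(5)
= is_odd(4)
= is_even(3)
= is_odd(2)
= is_even(1)
= is_odd(0)
n == 0: return False
= False


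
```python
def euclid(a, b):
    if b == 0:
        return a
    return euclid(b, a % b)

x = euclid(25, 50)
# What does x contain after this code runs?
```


euclid(25, 50)
= euclid(50, 25 % 50) = euclid(50, 25)
= euclid(25, 50 % 25) = euclid(25, 0)
b == 0, return a = 25


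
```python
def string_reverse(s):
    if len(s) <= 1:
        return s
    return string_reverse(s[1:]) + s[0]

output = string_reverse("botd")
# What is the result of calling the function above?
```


string_reverse("botd")
= string_reverse("otd") + "b"
= string_reverse("td") + "o" + "b"
= string_reverse("d") + "t" + "o" + "b"
= "d" + "t" + "o" + "b"
= "dtob"


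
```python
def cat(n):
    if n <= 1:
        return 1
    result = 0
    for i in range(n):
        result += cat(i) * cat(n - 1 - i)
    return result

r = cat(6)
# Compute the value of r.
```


cat(6)
= sum of cat(i) * cat(6-1-i) for i in 0..5
First compute sub-values bottom-up:
  cat(0) = 1, cat(1) = 1
  cat(2) = 1*1 + 1*1 = 2
  cat(3) = 1*2 + 1*1 + 2*1 = 5
  cat(4) = 1*5 + 1*2 + 2*1 + 5*1 = 14
  cat(5) = 1*14 + 1*5 + 2*2 + 5*1 + 14*1 = 42
Now cat(6):
  cat(0)*cat(5) = 1*42 = 42
  cat(1)*cat(4) = 1*14 = 14
  cat(2)*cat(3) = 2*5 = 10
  cat(3)*cat(2) = 5*2 = 10
  cat(4)*cat(1) = 14*1 = 14
  cat(5)*cat(0) = 42*1 = 42
= 42 + 14 + 10 + 10 + 14 + 42
= 132


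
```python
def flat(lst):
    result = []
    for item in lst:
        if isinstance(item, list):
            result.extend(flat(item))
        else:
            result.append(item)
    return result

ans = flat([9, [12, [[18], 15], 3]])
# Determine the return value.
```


flat([9, [12, [[18], 15], 3]])
Processing each element:
  9 is not a list -> append 9
  [12, [[18], 15], 3] is a list -> flat recursively -> [12, 18, 15, 3]
= [9, 12, 18, 15, 3]


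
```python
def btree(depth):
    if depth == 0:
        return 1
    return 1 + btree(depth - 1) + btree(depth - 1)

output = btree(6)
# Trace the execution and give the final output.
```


btree(6)
= 1 + btree(5) + btree(5)
= 1 + 2 * btree(5)
btree(k) = 2^(k+1) - 1
btree(0) = 1
btree(1) = 3
btree(2) = 7
btree(3) = 15
btree(4) = 31
btree(6) = 2^7 - 1 = 127


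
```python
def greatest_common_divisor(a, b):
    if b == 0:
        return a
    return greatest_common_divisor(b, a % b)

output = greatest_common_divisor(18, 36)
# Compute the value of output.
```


greatest_common_divisor(18, 36)
= greatest_common_divisor(36, 18 % 36) = greatest_common_divisor(36, 18)
= greatest_common_divisor(18, 36 % 18) = greatest_common_divisor(18, 0)
b == 0, return a = 18


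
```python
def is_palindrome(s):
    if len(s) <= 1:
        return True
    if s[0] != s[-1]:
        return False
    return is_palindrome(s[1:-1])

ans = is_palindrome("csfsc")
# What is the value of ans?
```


is_palindrome("csfsc")
"csfsc": s[0]='c' == s[-1]='c' -> is_palindrome("sfs")
"sfs": s[0]='s' == s[-1]='s' -> is_palindrome("f")
"f": len <= 1 -> True
= True


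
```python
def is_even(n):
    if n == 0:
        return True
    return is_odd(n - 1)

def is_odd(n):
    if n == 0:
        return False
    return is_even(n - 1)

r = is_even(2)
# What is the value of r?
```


is_even(2)
= is_odd(1)
= is_even(0)
n == 0: return True
= True


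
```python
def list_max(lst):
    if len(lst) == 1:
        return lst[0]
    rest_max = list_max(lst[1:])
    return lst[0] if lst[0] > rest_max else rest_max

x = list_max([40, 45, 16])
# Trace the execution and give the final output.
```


list_max([40, 45, 16])
= compare 40 with list_max([45, 16])
= compare 45 with list_max([16])
Base: list_max([16]) = 16
compare 45 with 16: max = 45
compare 40 with 45: max = 45
= 45


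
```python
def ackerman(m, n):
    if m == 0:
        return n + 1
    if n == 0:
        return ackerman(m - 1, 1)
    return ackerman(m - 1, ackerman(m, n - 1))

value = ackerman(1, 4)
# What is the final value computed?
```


ackerman(1, 4)
= ackerman(0, ackerman(1, 3))
First compute ackerman(1, 3) = 5
= ackerman(0, 5)
= 6


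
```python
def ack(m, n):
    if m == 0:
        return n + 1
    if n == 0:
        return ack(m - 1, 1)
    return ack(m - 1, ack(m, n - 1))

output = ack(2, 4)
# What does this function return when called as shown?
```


ack(2, 4)
= ack(1, ack(2, 3))
First compute ack(2, 3) = 9
= ack(1, 9)
= 11


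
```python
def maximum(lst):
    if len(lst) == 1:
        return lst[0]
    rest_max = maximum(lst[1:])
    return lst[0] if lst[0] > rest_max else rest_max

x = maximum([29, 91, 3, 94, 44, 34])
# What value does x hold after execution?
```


maximum([29, 91, 3, 94, 44, 34])
= compare 29 with maximum([91, 3, 94, 44, 34])
= compare 91 with maximum([3, 94, 44, 34])
= compare 3 with maximum([94, 44, 34])
= compare 94 with maximum([44, 34])
= compare 44 with maximum([34])
Base: maximum([34]) = 34
compare 44 with 34: max = 44
compare 94 with 44: max = 94
compare 3 with 94: max = 94
compare 91 with 94: max = 94
compare 29 with 94: max = 94
= 94


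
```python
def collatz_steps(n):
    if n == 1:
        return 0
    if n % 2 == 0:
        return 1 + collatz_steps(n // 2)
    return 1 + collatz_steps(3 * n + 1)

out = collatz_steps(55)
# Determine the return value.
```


collatz_steps(55)
55 is odd -> 3*55+1 = 166 -> collatz_steps(166)
166 is even -> collatz_steps(83)
83 is odd -> 3*83+1 = 250 -> collatz_steps(250)
250 is even -> collatz_steps(125)
125 is odd -> 3*125+1 = 376 -> collatz_steps(376)
376 is even -> collatz_steps(188)
188 is even -> collatz_steps(94)
94 is even -> collatz_steps(47)
47 is odd -> 3*47+1 = 142 -> collatz_steps(142)
142 is even -> collatz_steps(71)
71 is odd -> 3*71+1 = 214 -> collatz_steps(214)
214 is even -> collatz_steps(107)
107 is odd -> 3*107+1 = 322 -> collatz_steps(322)
322 is even -> collatz_steps(161)
161 is odd -> 3*161+1 = 484 -> collatz_steps(484)
484 is even -> collatz_steps(242)
242 is even -> collatz_steps(121)
121 is odd -> 3*121+1 = 364 -> collatz_steps(364)
364 is even -> collatz_steps(182)
182 is even -> collatz_steps(91)
91 is odd -> 3*91+1 = 274 -> collatz_steps(274)
274 is even -> collatz_steps(137)
137 is odd -> 3*137+1 = 412 -> collatz_steps(412)
412 is even -> collatz_steps(206)
206 is even -> collatz_steps(103)
103 is odd -> 3*103+1 = 310 -> collatz_steps(310)
310 is even -> collatz_steps(155)
155 is odd -> 3*155+1 = 466 -> collatz_steps(466)
466 is even -> collatz_steps(233)
233 is odd -> 3*233+1 = 700 -> collatz_steps(700)
700 is even -> collatz_steps(350)
350 is even -> collatz_steps(175)
175 is odd -> 3*175+1 = 526 -> collatz_steps(526)
526 is even -> collatz_steps(263)
263 is odd -> 3*263+1 = 790 -> collatz_steps(790)
790 is even -> collatz_steps(395)
395 is odd -> 3*395+1 = 1186 -> collatz_steps(1186)
1186 is even -> collatz_steps(593)
593 is odd -> 3*593+1 = 1780 -> collatz_steps(1780)
1780 is even -> collatz_steps(890)
890 is even -> collatz_steps(445)
445 is odd -> 3*445+1 = 1336 -> collatz_steps(1336)
1336 is even -> collatz_steps(668)
668 is even -> collatz_steps(334)
334 is even -> collatz_steps(167)
167 is odd -> 3*167+1 = 502 -> collatz_steps(502)
502 is even -> collatz_steps(251)
251 is odd -> 3*251+1 = 754 -> collatz_steps(754)
754 is even -> collatz_steps(377)
377 is odd -> 3*377+1 = 1132 -> collatz_steps(1132)
1132 is even -> collatz_steps(566)
566 is even -> collatz_steps(283)
283 is odd -> 3*283+1 = 850 -> collatz_steps(850)
850 is even -> collatz_steps(425)
425 is odd -> 3*425+1 = 1276 -> collatz_steps(1276)
1276 is even -> collatz_steps(638)
638 is even -> collatz_steps(319)
319 is odd -> 3*319+1 = 958 -> collatz_steps(958)
958 is even -> collatz_steps(479)
479 is odd -> 3*479+1 = 1438 -> collatz_steps(1438)
1438 is even -> collatz_steps(719)
719 is odd -> 3*719+1 = 2158 -> collatz_steps(2158)
2158 is even -> collatz_steps(1079)
1079 is odd -> 3*1079+1 = 3238 -> collatz_steps(3238)
3238 is even -> collatz_steps(1619)
1619 is odd -> 3*1619+1 = 4858 -> collatz_steps(4858)
4858 is even -> collatz_steps(2429)
2429 is odd -> 3*2429+1 = 7288 -> collatz_steps(7288)
7288 is even -> collatz_steps(3644)
3644 is even -> collatz_steps(1822)
1822 is even -> collatz_steps(911)
911 is odd -> 3*911+1 = 2734 -> collatz_steps(2734)
2734 is even -> collatz_steps(1367)
1367 is odd -> 3*1367+1 = 4102 -> collatz_steps(4102)
4102 is even -> collatz_steps(2051)
2051 is odd -> 3*2051+1 = 6154 -> collatz_steps(6154)
6154 is even -> collatz_steps(3077)
3077 is odd -> 3*3077+1 = 9232 -> collatz_steps(9232)
9232 is even -> collatz_steps(4616)
4616 is even -> collatz_steps(2308)
2308 is even -> collatz_steps(1154)
1154 is even -> collatz_steps(577)
577 is odd -> 3*577+1 = 1732 -> collatz_steps(1732)
1732 is even -> collatz_steps(866)
866 is even -> collatz_steps(433)
433 is odd -> 3*433+1 = 1300 -> collatz_steps(1300)
1300 is even -> collatz_steps(650)
650 is even -> collatz_steps(325)
325 is odd -> 3*325+1 = 976 -> collatz_steps(976)
976 is even -> collatz_steps(488)
488 is even -> collatz_steps(244)
244 is even -> collatz_steps(122)
122 is even -> collatz_steps(61)
61 is odd -> 3*61+1 = 184 -> collatz_steps(184)
184 is even -> collatz_steps(92)
92 is even -> collatz_steps(46)
46 is even -> collatz_steps(23)
23 is odd -> 3*23+1 = 70 -> collatz_steps(70)
70 is even -> collatz_steps(35)
35 is odd -> 3*35+1 = 106 -> collatz_steps(106)
106 is even -> collatz_steps(53)
53 is odd -> 3*53+1 = 160 -> collatz_steps(160)
160 is even -> collatz_steps(80)
80 is even -> collatz_steps(40)
40 is even -> collatz_steps(20)
20 is even -> collatz_steps(10)
10 is even -> collatz_steps(5)
5 is odd -> 3*5+1 = 16 -> collatz_steps(16)
16 is even -> collatz_steps(8)
8 is even -> collatz_steps(4)
4 is even -> collatz_steps(2)
2 is even -> collatz_steps(1)
Reached 1 after 112 steps
= 112


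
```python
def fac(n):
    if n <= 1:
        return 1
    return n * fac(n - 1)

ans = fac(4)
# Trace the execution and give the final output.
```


fac(4)
= 4 * fac(3)
= 4 * 3 * fac(2)
= 4 * 3 * 2 * fac(1)
= 4 * 3 * 2 * 1
= 24


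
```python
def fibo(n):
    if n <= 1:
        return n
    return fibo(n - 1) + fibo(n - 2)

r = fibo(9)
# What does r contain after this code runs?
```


fibo(9)
= fibo(8) + fibo(7)
= (fibo(7) + fibo(6)) + fibo(7)
Computing bottom-up: fibo(0)=0, fibo(1)=1, fibo(2)=1, fibo(3)=2, fibo(4)=3, fibo(5)=5, fibo(6)=8, fibo(7)=13, fibo(8)=21, fibo(9)=34
= 34


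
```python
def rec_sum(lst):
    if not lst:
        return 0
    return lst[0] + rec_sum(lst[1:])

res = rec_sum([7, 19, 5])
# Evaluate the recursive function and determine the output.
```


rec_sum([7, 19, 5])
= 7 + rec_sum([19, 5])
= 7 + 19 + rec_sum([5])
= 7 + 19 + 5 + rec_sum([])
= 7 + 19 + 5 + 0
= 31


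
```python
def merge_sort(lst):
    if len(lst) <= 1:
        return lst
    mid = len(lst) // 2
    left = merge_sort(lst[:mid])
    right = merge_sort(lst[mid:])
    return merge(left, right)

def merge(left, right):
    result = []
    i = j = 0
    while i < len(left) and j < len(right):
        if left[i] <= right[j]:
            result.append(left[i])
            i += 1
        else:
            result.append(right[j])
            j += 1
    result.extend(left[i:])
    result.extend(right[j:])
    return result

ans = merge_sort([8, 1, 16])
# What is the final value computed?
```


merge_sort([8, 1, 16])
Split into [8] and [1, 16]
Left sorted: [8]
Right sorted: [1, 16]
Merge [8] and [1, 16]
= [1, 8, 16]


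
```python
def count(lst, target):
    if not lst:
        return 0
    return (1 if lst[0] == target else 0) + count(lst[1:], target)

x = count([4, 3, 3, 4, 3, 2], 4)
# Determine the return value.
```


count([4, 3, 3, 4, 3, 2], 4)
lst[0]=4 == 4: 1 + count([3, 3, 4, 3, 2], 4)
lst[0]=3 != 4: 0 + count([3, 4, 3, 2], 4)
lst[0]=3 != 4: 0 + count([4, 3, 2], 4)
lst[0]=4 == 4: 1 + count([3, 2], 4)
lst[0]=3 != 4: 0 + count([2], 4)
lst[0]=2 != 4: 0 + count([], 4)
= 2


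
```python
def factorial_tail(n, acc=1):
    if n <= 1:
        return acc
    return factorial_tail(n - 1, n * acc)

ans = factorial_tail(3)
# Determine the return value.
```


factorial_tail(3, 1)
= factorial_tail(2, 3 * 1) = factorial_tail(2, 3)
= factorial_tail(1, 2 * 3) = factorial_tail(1, 6)
n <= 1, return acc = 6


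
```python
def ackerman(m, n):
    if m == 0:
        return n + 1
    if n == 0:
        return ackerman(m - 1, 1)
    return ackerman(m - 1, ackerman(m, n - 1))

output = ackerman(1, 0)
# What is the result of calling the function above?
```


ackerman(1, 0)
n == 0: return ackerman(0, 1)
= ackerman(0, 1) = 2
= 2


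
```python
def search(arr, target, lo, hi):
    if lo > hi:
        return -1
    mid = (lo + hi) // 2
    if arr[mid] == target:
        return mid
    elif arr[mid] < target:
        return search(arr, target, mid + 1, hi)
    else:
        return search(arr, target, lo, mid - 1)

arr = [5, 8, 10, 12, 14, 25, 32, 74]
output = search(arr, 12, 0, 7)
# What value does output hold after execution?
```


search(arr, 12, 0, 7)
lo=0, hi=7, mid=3, arr[mid]=12
arr[3] == 12, found at index 3
= 3


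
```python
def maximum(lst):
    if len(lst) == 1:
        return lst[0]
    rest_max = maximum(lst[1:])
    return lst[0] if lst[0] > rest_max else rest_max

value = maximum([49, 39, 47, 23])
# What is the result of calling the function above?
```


maximum([49, 39, 47, 23])
= compare 49 with maximum([39, 47, 23])
= compare 39 with maximum([47, 23])
= compare 47 with maximum([23])
Base: maximum([23]) = 23
compare 47 with 23: max = 47
compare 39 with 47: max = 47
compare 49 with 47: max = 49
= 49


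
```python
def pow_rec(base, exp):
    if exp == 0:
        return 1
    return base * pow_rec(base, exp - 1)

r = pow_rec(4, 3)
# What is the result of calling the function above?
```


pow_rec(4, 3)
= 4 * pow_rec(4, 2)
= 4 * 4 * pow_rec(4, 1)
= 4 * 4 * 4 * pow_rec(4, 0)
= 4 * 4 * 4 * 1
= 64


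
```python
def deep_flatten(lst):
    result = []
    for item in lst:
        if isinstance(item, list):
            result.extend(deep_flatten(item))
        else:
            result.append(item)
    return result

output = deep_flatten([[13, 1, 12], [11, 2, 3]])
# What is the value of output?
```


deep_flatten([[13, 1, 12], [11, 2, 3]])
Processing each element:
  [13, 1, 12] is a list -> deep_flatten recursively -> [13, 1, 12]
  [11, 2, 3] is a list -> deep_flatten recursively -> [11, 2, 3]
= [13, 1, 12, 11, 2, 3]


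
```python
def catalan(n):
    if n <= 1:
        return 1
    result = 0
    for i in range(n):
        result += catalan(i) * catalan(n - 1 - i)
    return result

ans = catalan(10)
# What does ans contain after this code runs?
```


catalan(10)
= sum of catalan(i) * catalan(10-1-i) for i in 0..9
First compute sub-values bottom-up:
  catalan(0) = 1, catalan(1) = 1
  catalan(2) = 1*1 + 1*1 = 2
  catalan(3) = 1*2 + 1*1 + 2*1 = 5
  catalan(4) = 1*5 + 1*2 + 2*1 + 5*1 = 14
  catalan(5) = 1*14 + 1*5 + 2*2 + 5*1 + 14*1 = 42
  catalan(6) = 1*42 + 1*14 + 2*5 + 5*2 + 14*1 + 42*1 = 132
  catalan(7) = 1*132 + 1*42 + 2*14 + 5*5 + 14*2 + 42*1 + 132*1 = 429
  catalan(8) = 1*429 + 1*132 + 2*42 + 5*14 + 14*5 + 42*2 + 132*1 + 429*1 = 1430
  catalan(9) = 1*1430 + 1*429 + 2*132 + 5*42 + 14*14 + 42*5 + 132*2 + 429*1 + 1430*1 = 4862
Now catalan(10):
  catalan(0)*catalan(9) = 1*4862 = 4862
  catalan(1)*catalan(8) = 1*1430 = 1430
  catalan(2)*catalan(7) = 2*429 = 858
  catalan(3)*catalan(6) = 5*132 = 660
  catalan(4)*catalan(5) = 14*42 = 588
  catalan(5)*catalan(4) = 42*14 = 588
  catalan(6)*catalan(3) = 132*5 = 660
  catalan(7)*catalan(2) = 429*2 = 858
  catalan(8)*catalan(1) = 1430*1 = 1430
  catalan(9)*catalan(0) = 4862*1 = 4862
= 4862 + 1430 + 858 + 660 + 588 + 588 + 660 + 858 + 1430 + 4862
= 16796


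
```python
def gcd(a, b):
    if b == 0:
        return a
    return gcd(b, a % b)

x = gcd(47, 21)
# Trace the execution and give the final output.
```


gcd(47, 21)
= gcd(21, 47 % 21) = gcd(21, 5)
= gcd(5, 21 % 5) = gcd(5, 1)
= gcd(1, 5 % 1) = gcd(1, 0)
b == 0, return a = 1


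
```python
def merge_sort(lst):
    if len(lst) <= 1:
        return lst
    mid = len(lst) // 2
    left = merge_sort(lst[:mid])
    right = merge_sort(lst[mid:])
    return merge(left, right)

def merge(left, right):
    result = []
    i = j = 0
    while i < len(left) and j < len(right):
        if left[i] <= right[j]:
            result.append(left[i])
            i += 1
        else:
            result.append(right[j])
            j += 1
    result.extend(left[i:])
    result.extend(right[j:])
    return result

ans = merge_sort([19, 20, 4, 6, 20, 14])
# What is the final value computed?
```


merge_sort([19, 20, 4, 6, 20, 14])
Split into [19, 20, 4] and [6, 20, 14]
Left sorted: [4, 19, 20]
Right sorted: [6, 14, 20]
Merge [4, 19, 20] and [6, 14, 20]
= [4, 6, 14, 19, 20, 20]
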